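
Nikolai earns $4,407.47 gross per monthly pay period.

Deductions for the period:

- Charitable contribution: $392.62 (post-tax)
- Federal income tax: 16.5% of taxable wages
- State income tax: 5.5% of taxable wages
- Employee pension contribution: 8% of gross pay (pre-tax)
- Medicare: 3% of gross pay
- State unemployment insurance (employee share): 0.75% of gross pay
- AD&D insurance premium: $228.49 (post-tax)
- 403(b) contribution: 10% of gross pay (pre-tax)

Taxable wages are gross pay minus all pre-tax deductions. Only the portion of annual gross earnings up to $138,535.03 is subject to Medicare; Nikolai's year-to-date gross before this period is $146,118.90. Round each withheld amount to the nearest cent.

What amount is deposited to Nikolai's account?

$2,164.84

403(b) contribution: $4,407.47 × 0.1 = $440.75
Employee pension contribution: $4,407.47 × 0.08 = $352.60
Pre-tax total = $440.75 + $352.60 = $793.35
Taxable wages = $4,407.47 − $793.35 = $3,614.12
State income tax: $3,614.12 × 0.055 = $198.78
Federal income tax: $3,614.12 × 0.165 = $596.33
Medicare: annual cap $138,535.03 already reached (YTD $146,118.90), so $0.00
State unemployment insurance (employee share): $4,407.47 × 0.0075 = $33.06
AD&D insurance premium: $228.49
Charitable contribution: $392.62
Total deductions = $440.75 + $352.60 + $198.78 + $596.33 + $0.00 + $33.06 + $228.49 + $392.62 = $2,242.63
Net pay = $4,407.47 − $2,242.63 = $2,164.84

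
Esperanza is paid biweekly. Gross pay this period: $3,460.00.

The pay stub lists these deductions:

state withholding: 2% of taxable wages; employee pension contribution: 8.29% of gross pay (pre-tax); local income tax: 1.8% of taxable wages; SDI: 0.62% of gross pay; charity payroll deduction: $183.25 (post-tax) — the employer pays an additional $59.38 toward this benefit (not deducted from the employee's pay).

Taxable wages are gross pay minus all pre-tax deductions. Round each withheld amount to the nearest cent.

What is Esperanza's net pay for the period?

$2,847.89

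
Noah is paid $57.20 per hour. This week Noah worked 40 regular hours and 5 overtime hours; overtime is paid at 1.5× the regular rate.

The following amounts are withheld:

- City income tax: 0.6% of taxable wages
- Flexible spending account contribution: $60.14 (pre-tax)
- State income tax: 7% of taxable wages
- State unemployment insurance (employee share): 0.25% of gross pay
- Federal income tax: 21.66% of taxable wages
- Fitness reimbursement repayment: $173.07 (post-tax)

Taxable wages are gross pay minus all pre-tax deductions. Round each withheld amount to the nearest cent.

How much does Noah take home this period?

$1,699.60

Regular pay: 40 × $57.20 = $2,288.00
Overtime pay: 5 × $57.20 × 1.5 = $429.00
Gross pay = $2,288.00 + $429.00 = $2,717.00
Flexible spending account contribution: $60.14
Taxable wages = $2,717.00 − $60.14 = $2,656.86
State income tax: $2,656.86 × 0.07 = $185.98
Federal income tax: $2,656.86 × 0.2166 = $575.48
City income tax: $2,656.86 × 0.006 = $15.94
State unemployment insurance (employee share): $2,717.00 × 0.0025 = $6.79
Fitness reimbursement repayment: $173.07
Total deductions = $60.14 + $185.98 + $575.48 + $15.94 + $6.79 + $173.07 = $1,017.40
Net pay = $2,717.00 − $1,017.40 = $1,699.60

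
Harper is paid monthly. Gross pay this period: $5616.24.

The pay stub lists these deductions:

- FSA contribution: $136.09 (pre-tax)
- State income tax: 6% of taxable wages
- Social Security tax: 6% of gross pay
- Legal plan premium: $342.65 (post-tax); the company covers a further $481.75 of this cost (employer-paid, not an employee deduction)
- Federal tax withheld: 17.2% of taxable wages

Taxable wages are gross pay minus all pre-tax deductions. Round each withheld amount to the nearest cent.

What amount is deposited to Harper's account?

FSA contribution: $136.09
Taxable wages = $5616.24 − $136.09 = $5480.15
State income tax: $5480.15 × 0.06 = $328.81
Federal tax withheld: $5480.15 × 0.172 = $942.59
Social Security tax: $5616.24 × 0.06 = $336.97
Legal plan premium: $342.65
(Employer's $481.75 toward legal plan premium is not withheld from the employee.)
Total deductions = $136.09 + $328.81 + $942.59 + $336.97 + $342.65 = $2087.11
Net pay = $5616.24 − $2087.11 = $3529.13

$3529.13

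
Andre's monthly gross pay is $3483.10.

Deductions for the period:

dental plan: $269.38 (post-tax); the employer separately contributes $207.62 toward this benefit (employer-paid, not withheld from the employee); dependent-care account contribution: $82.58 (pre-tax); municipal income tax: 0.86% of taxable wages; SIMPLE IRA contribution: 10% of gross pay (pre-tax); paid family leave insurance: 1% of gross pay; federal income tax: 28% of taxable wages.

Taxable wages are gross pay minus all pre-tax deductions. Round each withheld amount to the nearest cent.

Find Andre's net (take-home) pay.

$1867.13

Dependent-care account contribution: $82.58
SIMPLE IRA contribution: $3483.10 × 0.1 = $348.31
Pre-tax total = $82.58 + $348.31 = $430.89
Taxable wages = $3483.10 − $430.89 = $3052.21
Federal income tax: $3052.21 × 0.28 = $854.62
Municipal income tax: $3052.21 × 0.0086 = $26.25
Paid family leave insurance: $3483.10 × 0.01 = $34.83
Dental plan: $269.38
(Employer's $207.62 toward dental plan is not withheld from the employee.)
Total deductions = $82.58 + $348.31 + $854.62 + $26.25 + $34.83 + $269.38 = $1615.97
Net pay = $3483.10 − $1615.97 = $1867.13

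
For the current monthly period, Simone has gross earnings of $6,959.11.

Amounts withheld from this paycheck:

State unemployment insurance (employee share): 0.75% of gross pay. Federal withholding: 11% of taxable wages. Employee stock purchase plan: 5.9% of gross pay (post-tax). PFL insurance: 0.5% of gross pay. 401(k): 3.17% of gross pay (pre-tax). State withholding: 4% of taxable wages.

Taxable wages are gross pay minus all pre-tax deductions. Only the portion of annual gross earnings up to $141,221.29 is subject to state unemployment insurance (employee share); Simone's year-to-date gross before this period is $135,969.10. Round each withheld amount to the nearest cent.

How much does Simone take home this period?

401(k): $6,959.11 × 0.0317 = $220.60
Taxable wages = $6,959.11 − $220.60 = $6,738.51
Federal withholding: $6,738.51 × 0.11 = $741.24
State withholding: $6,738.51 × 0.04 = $269.54
PFL insurance: $6,959.11 × 0.005 = $34.80
State unemployment insurance (employee share): only $141,221.29 − $135,969.10 = $5,252.19 of this check is subject → $5,252.19 × 0.0075 = $39.39
Employee stock purchase plan: $6,959.11 × 0.059 = $410.59
Total deductions = $220.60 + $741.24 + $269.54 + $34.80 + $39.39 + $410.59 = $1,716.16
Net pay = $6,959.11 − $1,716.16 = $5,242.95

$5,242.95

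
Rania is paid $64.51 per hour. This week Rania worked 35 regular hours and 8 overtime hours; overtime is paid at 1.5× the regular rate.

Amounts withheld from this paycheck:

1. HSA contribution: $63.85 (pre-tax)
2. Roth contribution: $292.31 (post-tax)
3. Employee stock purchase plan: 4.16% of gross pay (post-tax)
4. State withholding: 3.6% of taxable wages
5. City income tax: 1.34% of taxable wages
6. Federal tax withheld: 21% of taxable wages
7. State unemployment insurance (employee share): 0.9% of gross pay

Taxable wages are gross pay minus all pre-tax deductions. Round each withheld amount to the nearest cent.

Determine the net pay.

Regular pay: 35 × $64.51 = $2,257.85
Overtime pay: 8 × $64.51 × 1.5 = $774.12
Gross pay = $2,257.85 + $774.12 = $3,031.97
HSA contribution: $63.85
Taxable wages = $3,031.97 − $63.85 = $2,968.12
Federal tax withheld: $2,968.12 × 0.21 = $623.31
State withholding: $2,968.12 × 0.036 = $106.85
City income tax: $2,968.12 × 0.0134 = $39.77
State unemployment insurance (employee share): $3,031.97 × 0.009 = $27.29
Roth contribution: $292.31
Employee stock purchase plan: $3,031.97 × 0.0416 = $126.13
Total deductions = $63.85 + $623.31 + $106.85 + $39.77 + $27.29 + $292.31 + $126.13 = $1,279.51
Net pay = $3,031.97 − $1,279.51 = $1,752.46

$1,752.46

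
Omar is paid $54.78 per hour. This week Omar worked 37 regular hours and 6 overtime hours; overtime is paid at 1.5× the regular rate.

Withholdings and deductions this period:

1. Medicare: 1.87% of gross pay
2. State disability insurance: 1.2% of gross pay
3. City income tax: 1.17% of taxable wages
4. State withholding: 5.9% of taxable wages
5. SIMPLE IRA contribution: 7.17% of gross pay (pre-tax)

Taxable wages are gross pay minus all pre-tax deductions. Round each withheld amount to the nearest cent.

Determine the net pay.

Regular pay: 37 × $54.78 = $2026.86
Overtime pay: 6 × $54.78 × 1.5 = $493.02
Gross pay = $2026.86 + $493.02 = $2519.88
SIMPLE IRA contribution: $2519.88 × 0.0717 = $180.68
Taxable wages = $2519.88 − $180.68 = $2339.20
City income tax: $2339.20 × 0.0117 = $27.37
State withholding: $2339.20 × 0.059 = $138.01
Medicare: $2519.88 × 0.0187 = $47.12
State disability insurance: $2519.88 × 0.012 = $30.24
Total deductions = $180.68 + $27.37 + $138.01 + $47.12 + $30.24 = $423.42
Net pay = $2519.88 − $423.42 = $2096.46

$2096.46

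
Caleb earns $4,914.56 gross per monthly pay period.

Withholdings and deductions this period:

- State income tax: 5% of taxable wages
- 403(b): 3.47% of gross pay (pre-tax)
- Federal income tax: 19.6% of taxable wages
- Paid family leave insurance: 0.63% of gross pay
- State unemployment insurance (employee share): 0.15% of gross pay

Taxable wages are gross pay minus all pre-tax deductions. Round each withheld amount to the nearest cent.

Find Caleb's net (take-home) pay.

403(b): $4,914.56 × 0.0347 = $170.54
Taxable wages = $4,914.56 − $170.54 = $4,744.02
Federal income tax: $4,744.02 × 0.196 = $929.83
State income tax: $4,744.02 × 0.05 = $237.20
Paid family leave insurance: $4,914.56 × 0.0063 = $30.96
State unemployment insurance (employee share): $4,914.56 × 0.0015 = $7.37
Total deductions = $170.54 + $929.83 + $237.20 + $30.96 + $7.37 = $1,375.90
Net pay = $4,914.56 − $1,375.90 = $3,538.66

$3,538.66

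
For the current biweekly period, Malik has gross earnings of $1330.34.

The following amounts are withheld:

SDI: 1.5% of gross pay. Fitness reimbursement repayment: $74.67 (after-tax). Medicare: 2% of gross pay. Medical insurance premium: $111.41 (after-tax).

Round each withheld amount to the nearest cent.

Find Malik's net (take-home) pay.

$1097.69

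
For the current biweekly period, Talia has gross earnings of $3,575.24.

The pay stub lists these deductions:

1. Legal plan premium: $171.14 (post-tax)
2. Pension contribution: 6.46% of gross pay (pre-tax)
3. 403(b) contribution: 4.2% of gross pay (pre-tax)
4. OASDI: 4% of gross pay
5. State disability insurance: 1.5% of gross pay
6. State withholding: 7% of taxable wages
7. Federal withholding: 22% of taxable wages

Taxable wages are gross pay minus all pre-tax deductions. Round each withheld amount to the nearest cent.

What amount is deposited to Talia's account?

$1,900.04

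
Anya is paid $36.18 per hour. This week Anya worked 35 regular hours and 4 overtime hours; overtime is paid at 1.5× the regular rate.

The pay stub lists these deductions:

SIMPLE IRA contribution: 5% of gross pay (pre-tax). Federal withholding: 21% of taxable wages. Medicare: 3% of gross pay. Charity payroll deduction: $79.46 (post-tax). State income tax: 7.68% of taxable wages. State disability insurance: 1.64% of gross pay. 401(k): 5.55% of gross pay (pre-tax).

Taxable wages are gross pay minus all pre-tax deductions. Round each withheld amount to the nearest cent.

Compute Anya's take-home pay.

$798.05

Regular pay: 35 × $36.18 = $1,266.30
Overtime pay: 4 × $36.18 × 1.5 = $217.08
Gross pay = $1,266.30 + $217.08 = $1,483.38
401(k): $1,483.38 × 0.0555 = $82.33
SIMPLE IRA contribution: $1,483.38 × 0.05 = $74.17
Pre-tax total = $82.33 + $74.17 = $156.50
Taxable wages = $1,483.38 − $156.50 = $1,326.88
Federal withholding: $1,326.88 × 0.21 = $278.64
State income tax: $1,326.88 × 0.0768 = $101.90
Medicare: $1,483.38 × 0.03 = $44.50
State disability insurance: $1,483.38 × 0.0164 = $24.33
Charity payroll deduction: $79.46
Total deductions = $82.33 + $74.17 + $278.64 + $101.90 + $44.50 + $24.33 + $79.46 = $685.33
Net pay = $1,483.38 − $685.33 = $798.05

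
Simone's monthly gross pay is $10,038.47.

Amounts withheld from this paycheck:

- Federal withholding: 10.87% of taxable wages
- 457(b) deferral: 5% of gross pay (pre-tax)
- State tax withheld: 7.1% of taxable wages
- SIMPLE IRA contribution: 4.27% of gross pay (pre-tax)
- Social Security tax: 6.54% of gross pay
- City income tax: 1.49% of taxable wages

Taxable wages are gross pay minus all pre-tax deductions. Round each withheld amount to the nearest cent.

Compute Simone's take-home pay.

SIMPLE IRA contribution: $10,038.47 × 0.0427 = $428.64
457(b) deferral: $10,038.47 × 0.05 = $501.92
Pre-tax total = $428.64 + $501.92 = $930.56
Taxable wages = $10,038.47 − $930.56 = $9,107.91
State tax withheld: $9,107.91 × 0.071 = $646.66
Federal withholding: $9,107.91 × 0.1087 = $990.03
City income tax: $9,107.91 × 0.0149 = $135.71
Social Security tax: $10,038.47 × 0.0654 = $656.52
Total deductions = $428.64 + $501.92 + $646.66 + $990.03 + $135.71 + $656.52 = $3,359.48
Net pay = $10,038.47 − $3,359.48 = $6,678.99

$6,678.99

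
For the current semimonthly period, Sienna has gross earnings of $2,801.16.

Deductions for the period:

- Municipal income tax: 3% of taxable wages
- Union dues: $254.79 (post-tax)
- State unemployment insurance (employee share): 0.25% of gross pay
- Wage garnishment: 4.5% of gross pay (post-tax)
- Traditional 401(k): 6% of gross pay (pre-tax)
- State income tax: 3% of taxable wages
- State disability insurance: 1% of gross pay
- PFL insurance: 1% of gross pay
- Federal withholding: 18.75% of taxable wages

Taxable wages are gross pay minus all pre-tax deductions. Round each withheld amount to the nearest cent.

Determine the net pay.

Traditional 401(k): $2,801.16 × 0.06 = $168.07
Taxable wages = $2,801.16 − $168.07 = $2,633.09
State income tax: $2,633.09 × 0.03 = $78.99
Municipal income tax: $2,633.09 × 0.03 = $78.99
Federal withholding: $2,633.09 × 0.1875 = $493.70
State disability insurance: $2,801.16 × 0.01 = $28.01
PFL insurance: $2,801.16 × 0.01 = $28.01
State unemployment insurance (employee share): $2,801.16 × 0.0025 = $7.00
Union dues: $254.79
Wage garnishment: $2,801.16 × 0.045 = $126.05
Total deductions = $168.07 + $78.99 + $78.99 + $493.70 + $28.01 + $28.01 + $7.00 + $254.79 + $126.05 = $1,263.61
Net pay = $2,801.16 − $1,263.61 = $1,537.55

$1,537.55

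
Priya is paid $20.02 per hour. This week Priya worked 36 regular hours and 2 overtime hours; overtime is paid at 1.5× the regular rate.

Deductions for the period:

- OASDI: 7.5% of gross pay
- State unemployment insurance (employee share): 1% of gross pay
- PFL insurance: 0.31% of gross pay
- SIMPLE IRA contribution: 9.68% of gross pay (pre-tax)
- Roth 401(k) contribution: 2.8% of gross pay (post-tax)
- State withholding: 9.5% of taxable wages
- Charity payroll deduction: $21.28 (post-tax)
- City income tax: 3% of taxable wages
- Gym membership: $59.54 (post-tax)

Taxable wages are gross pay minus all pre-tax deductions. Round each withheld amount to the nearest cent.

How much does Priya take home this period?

$445.58

Regular pay: 36 × $20.02 = $720.72
Overtime pay: 2 × $20.02 × 1.5 = $60.06
Gross pay = $720.72 + $60.06 = $780.78
SIMPLE IRA contribution: $780.78 × 0.0968 = $75.58
Taxable wages = $780.78 − $75.58 = $705.20
State withholding: $705.20 × 0.095 = $66.99
City income tax: $705.20 × 0.03 = $21.16
OASDI: $780.78 × 0.075 = $58.56
State unemployment insurance (employee share): $780.78 × 0.01 = $7.81
PFL insurance: $780.78 × 0.0031 = $2.42
Roth 401(k) contribution: $780.78 × 0.028 = $21.86
Gym membership: $59.54
Charity payroll deduction: $21.28
Total deductions = $75.58 + $66.99 + $21.16 + $58.56 + $7.81 + $2.42 + $21.86 + $59.54 + $21.28 = $335.20
Net pay = $780.78 − $335.20 = $445.58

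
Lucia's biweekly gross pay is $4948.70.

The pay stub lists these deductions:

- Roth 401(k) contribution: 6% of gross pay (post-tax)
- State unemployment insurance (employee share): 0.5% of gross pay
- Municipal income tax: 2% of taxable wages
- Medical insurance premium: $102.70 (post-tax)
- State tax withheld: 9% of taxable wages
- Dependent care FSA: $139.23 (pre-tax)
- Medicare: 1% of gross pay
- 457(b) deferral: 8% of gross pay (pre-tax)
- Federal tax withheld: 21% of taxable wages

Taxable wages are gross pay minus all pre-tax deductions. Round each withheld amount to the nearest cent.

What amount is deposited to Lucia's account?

457(b) deferral: $4948.70 × 0.08 = $395.90
Dependent care FSA: $139.23
Pre-tax total = $395.90 + $139.23 = $535.13
Taxable wages = $4948.70 − $535.13 = $4413.57
State tax withheld: $4413.57 × 0.09 = $397.22
Federal tax withheld: $4413.57 × 0.21 = $926.85
Municipal income tax: $4413.57 × 0.02 = $88.27
Medicare: $4948.70 × 0.01 = $49.49
State unemployment insurance (employee share): $4948.70 × 0.005 = $24.74
Roth 401(k) contribution: $4948.70 × 0.06 = $296.92
Medical insurance premium: $102.70
Total deductions = $395.90 + $139.23 + $397.22 + $926.85 + $88.27 + $49.49 + $24.74 + $296.92 + $102.70 = $2421.32
Net pay = $4948.70 − $2421.32 = $2527.38

$2527.38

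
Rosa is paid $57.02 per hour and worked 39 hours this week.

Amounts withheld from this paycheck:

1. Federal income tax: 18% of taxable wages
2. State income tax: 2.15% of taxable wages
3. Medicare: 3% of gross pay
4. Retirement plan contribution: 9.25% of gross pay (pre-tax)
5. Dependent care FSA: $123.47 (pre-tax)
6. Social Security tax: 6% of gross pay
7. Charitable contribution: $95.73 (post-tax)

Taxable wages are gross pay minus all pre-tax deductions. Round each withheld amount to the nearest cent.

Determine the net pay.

Gross pay: 39 × $57.02 = $2223.78
Retirement plan contribution: $2223.78 × 0.0925 = $205.70
Dependent care FSA: $123.47
Pre-tax total = $205.70 + $123.47 = $329.17
Taxable wages = $2223.78 − $329.17 = $1894.61
Federal income tax: $1894.61 × 0.18 = $341.03
State income tax: $1894.61 × 0.0215 = $40.73
Social Security tax: $2223.78 × 0.06 = $133.43
Medicare: $2223.78 × 0.03 = $66.71
Charitable contribution: $95.73
Total deductions = $205.70 + $123.47 + $341.03 + $40.73 + $133.43 + $66.71 + $95.73 = $1006.80
Net pay = $2223.78 − $1006.80 = $1216.98

$1216.98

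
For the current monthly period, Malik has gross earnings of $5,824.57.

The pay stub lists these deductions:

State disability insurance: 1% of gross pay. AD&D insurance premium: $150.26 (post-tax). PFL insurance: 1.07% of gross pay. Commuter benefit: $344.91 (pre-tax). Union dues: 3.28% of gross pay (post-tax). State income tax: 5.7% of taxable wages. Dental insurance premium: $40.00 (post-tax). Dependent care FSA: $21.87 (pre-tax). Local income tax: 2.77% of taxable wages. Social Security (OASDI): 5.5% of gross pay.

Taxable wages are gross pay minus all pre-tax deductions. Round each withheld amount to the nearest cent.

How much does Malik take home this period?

Commuter benefit: $344.91
Dependent care FSA: $21.87
Pre-tax total = $344.91 + $21.87 = $366.78
Taxable wages = $5,824.57 − $366.78 = $5,457.79
Local income tax: $5,457.79 × 0.0277 = $151.18
State income tax: $5,457.79 × 0.057 = $311.09
State disability insurance: $5,824.57 × 0.01 = $58.25
Social Security (OASDI): $5,824.57 × 0.055 = $320.35
PFL insurance: $5,824.57 × 0.0107 = $62.32
Union dues: $5,824.57 × 0.0328 = $191.05
AD&D insurance premium: $150.26
Dental insurance premium: $40.00
Total deductions = $344.91 + $21.87 + $151.18 + $311.09 + $58.25 + $320.35 + $62.32 + $191.05 + $150.26 + $40.00 = $1,651.28
Net pay = $5,824.57 − $1,651.28 = $4,173.29

$4,173.29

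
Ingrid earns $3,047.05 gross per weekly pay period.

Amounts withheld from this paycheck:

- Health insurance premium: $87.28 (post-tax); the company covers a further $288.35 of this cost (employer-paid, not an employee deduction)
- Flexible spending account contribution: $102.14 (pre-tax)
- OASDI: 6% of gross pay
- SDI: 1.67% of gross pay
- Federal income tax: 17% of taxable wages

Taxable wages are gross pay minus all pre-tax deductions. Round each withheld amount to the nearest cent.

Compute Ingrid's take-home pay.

Flexible spending account contribution: $102.14
Taxable wages = $3,047.05 − $102.14 = $2,944.91
Federal income tax: $2,944.91 × 0.17 = $500.63
OASDI: $3,047.05 × 0.06 = $182.82
SDI: $3,047.05 × 0.0167 = $50.89
Health insurance premium: $87.28
(Employer's $288.35 toward health insurance premium is not withheld from the employee.)
Total deductions = $102.14 + $500.63 + $182.82 + $50.89 + $87.28 = $923.76
Net pay = $3,047.05 − $923.76 = $2,123.29

$2,123.29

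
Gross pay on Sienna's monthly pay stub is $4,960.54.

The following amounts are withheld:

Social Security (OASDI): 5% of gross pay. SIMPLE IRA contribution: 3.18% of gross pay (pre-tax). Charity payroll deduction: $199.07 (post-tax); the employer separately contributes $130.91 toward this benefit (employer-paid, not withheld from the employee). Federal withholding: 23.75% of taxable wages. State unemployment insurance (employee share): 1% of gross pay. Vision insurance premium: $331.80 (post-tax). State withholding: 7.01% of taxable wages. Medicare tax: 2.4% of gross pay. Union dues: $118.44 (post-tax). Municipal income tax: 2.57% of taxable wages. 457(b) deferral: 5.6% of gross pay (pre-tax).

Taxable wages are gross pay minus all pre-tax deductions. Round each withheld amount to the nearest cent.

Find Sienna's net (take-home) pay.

457(b) deferral: $4,960.54 × 0.056 = $277.79
SIMPLE IRA contribution: $4,960.54 × 0.0318 = $157.75
Pre-tax total = $277.79 + $157.75 = $435.54
Taxable wages = $4,960.54 − $435.54 = $4,525.00
State withholding: $4,525.00 × 0.0701 = $317.20
Federal withholding: $4,525.00 × 0.2375 = $1,074.69
Municipal income tax: $4,525.00 × 0.0257 = $116.29
Medicare tax: $4,960.54 × 0.024 = $119.05
Social Security (OASDI): $4,960.54 × 0.05 = $248.03
State unemployment insurance (employee share): $4,960.54 × 0.01 = $49.61
Charity payroll deduction: $199.07
Union dues: $118.44
Vision insurance premium: $331.80
(Employer's $130.91 toward charity payroll deduction is not withheld from the employee.)
Total deductions = $277.79 + $157.75 + $317.20 + $1,074.69 + $116.29 + $119.05 + $248.03 + $49.61 + $199.07 + $118.44 + $331.80 = $3,009.72
Net pay = $4,960.54 − $3,009.72 = $1,950.82

$1,950.82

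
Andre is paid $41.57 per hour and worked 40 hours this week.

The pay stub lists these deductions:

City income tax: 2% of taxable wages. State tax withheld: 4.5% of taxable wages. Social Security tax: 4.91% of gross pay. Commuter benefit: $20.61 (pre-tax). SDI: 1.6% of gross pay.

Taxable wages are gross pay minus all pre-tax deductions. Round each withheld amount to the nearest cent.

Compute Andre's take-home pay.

$1,427.21

Gross pay: 40 × $41.57 = $1,662.80
Commuter benefit: $20.61
Taxable wages = $1,662.80 − $20.61 = $1,642.19
State tax withheld: $1,642.19 × 0.045 = $73.90
City income tax: $1,642.19 × 0.02 = $32.84
SDI: $1,662.80 × 0.016 = $26.60
Social Security tax: $1,662.80 × 0.0491 = $81.64
Total deductions = $20.61 + $73.90 + $32.84 + $26.60 + $81.64 = $235.59
Net pay = $1,662.80 − $235.59 = $1,427.21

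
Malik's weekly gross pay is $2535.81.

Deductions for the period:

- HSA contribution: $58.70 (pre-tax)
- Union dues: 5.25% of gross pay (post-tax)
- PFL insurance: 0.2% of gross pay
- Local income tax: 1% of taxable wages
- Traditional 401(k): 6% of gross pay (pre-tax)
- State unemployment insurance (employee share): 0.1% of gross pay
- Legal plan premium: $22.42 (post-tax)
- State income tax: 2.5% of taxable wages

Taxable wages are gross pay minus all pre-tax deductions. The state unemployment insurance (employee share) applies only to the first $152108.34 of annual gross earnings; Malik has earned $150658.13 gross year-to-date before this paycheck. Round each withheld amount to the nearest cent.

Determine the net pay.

$2081.52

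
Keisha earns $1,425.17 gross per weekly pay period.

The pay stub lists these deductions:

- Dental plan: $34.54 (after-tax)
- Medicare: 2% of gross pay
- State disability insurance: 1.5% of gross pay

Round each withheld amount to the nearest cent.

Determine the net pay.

State disability insurance: $1,425.17 × 0.015 = $21.38
Medicare: $1,425.17 × 0.02 = $28.50
Dental plan: $34.54
Total deductions = $21.38 + $28.50 + $34.54 = $84.42
Net pay = $1,425.17 − $84.42 = $1,340.75

$1,340.75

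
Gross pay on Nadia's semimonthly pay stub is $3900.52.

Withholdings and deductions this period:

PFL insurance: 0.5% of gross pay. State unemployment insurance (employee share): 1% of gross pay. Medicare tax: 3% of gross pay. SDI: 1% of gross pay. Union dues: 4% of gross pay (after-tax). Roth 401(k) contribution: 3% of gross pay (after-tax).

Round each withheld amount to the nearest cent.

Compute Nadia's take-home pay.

Medicare tax: $3900.52 × 0.03 = $117.02
PFL insurance: $3900.52 × 0.005 = $19.50
State unemployment insurance (employee share): $3900.52 × 0.01 = $39.01
SDI: $3900.52 × 0.01 = $39.01
Union dues: $3900.52 × 0.04 = $156.02
Roth 401(k) contribution: $3900.52 × 0.03 = $117.02
Total deductions = $117.02 + $19.50 + $39.01 + $39.01 + $156.02 + $117.02 = $487.58
Net pay = $3900.52 − $487.58 = $3412.94

$3412.94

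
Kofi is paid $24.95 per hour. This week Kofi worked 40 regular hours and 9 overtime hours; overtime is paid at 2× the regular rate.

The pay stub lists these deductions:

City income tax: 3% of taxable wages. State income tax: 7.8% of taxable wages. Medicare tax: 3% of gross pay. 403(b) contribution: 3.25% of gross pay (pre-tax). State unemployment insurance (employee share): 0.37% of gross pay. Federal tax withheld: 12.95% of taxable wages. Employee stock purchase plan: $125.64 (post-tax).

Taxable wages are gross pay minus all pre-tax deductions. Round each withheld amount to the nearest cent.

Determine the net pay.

Regular pay: 40 × $24.95 = $998.00
Overtime pay: 9 × $24.95 × 2 = $449.10
Gross pay = $998.00 + $449.10 = $1,447.10
403(b) contribution: $1,447.10 × 0.0325 = $47.03
Taxable wages = $1,447.10 − $47.03 = $1,400.07
City income tax: $1,400.07 × 0.03 = $42.00
State income tax: $1,400.07 × 0.078 = $109.21
Federal tax withheld: $1,400.07 × 0.1295 = $181.31
State unemployment insurance (employee share): $1,447.10 × 0.0037 = $5.35
Medicare tax: $1,447.10 × 0.03 = $43.41
Employee stock purchase plan: $125.64
Total deductions = $47.03 + $42.00 + $109.21 + $181.31 + $5.35 + $43.41 + $125.64 = $553.95
Net pay = $1,447.10 − $553.95 = $893.15

$893.15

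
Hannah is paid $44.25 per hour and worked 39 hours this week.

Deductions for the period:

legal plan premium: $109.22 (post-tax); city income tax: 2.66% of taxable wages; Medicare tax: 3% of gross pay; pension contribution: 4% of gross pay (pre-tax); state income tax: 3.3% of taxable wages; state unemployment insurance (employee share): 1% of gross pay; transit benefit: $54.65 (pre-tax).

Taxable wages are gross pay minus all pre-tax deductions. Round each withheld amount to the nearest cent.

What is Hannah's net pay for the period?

$1,328.33

Gross pay: 39 × $44.25 = $1,725.75
Pension contribution: $1,725.75 × 0.04 = $69.03
Transit benefit: $54.65
Pre-tax total = $69.03 + $54.65 = $123.68
Taxable wages = $1,725.75 − $123.68 = $1,602.07
City income tax: $1,602.07 × 0.0266 = $42.62
State income tax: $1,602.07 × 0.033 = $52.87
Medicare tax: $1,725.75 × 0.03 = $51.77
State unemployment insurance (employee share): $1,725.75 × 0.01 = $17.26
Legal plan premium: $109.22
Total deductions = $69.03 + $54.65 + $42.62 + $52.87 + $51.77 + $17.26 + $109.22 = $397.42
Net pay = $1,725.75 − $397.42 = $1,328.33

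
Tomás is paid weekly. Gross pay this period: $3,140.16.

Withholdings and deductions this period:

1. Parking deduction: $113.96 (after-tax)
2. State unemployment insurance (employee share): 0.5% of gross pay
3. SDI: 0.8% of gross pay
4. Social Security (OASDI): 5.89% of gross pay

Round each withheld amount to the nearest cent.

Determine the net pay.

$2,800.42

SDI: $3,140.16 × 0.008 = $25.12
Social Security (OASDI): $3,140.16 × 0.0589 = $184.96
State unemployment insurance (employee share): $3,140.16 × 0.005 = $15.70
Parking deduction: $113.96
Total deductions = $25.12 + $184.96 + $15.70 + $113.96 = $339.74
Net pay = $3,140.16 − $339.74 = $2,800.42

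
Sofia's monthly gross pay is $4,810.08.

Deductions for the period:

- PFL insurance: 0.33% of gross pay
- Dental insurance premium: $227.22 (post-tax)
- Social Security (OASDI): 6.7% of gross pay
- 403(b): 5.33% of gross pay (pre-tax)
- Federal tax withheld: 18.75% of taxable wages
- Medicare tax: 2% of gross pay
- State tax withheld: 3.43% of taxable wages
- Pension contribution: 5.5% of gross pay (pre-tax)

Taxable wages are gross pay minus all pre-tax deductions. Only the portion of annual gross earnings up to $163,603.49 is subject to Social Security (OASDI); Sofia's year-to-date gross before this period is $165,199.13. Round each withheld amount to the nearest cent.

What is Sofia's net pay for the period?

403(b): $4,810.08 × 0.0533 = $256.38
Pension contribution: $4,810.08 × 0.055 = $264.55
Pre-tax total = $256.38 + $264.55 = $520.93
Taxable wages = $4,810.08 − $520.93 = $4,289.15
Federal tax withheld: $4,289.15 × 0.1875 = $804.22
State tax withheld: $4,289.15 × 0.0343 = $147.12
PFL insurance: $4,810.08 × 0.0033 = $15.87
Social Security (OASDI): annual cap $163,603.49 already reached (YTD $165,199.13), so $0.00
Medicare tax: $4,810.08 × 0.02 = $96.20
Dental insurance premium: $227.22
Total deductions = $256.38 + $264.55 + $804.22 + $147.12 + $15.87 + $0.00 + $96.20 + $227.22 = $1,811.56
Net pay = $4,810.08 − $1,811.56 = $2,998.52

$2,998.52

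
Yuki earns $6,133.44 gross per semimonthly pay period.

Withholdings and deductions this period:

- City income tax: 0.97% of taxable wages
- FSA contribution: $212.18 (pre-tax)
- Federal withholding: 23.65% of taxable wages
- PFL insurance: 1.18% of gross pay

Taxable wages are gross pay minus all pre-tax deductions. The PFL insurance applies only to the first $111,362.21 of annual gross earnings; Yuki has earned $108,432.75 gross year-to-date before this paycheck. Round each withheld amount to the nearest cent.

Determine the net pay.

$4,428.87

FSA contribution: $212.18
Taxable wages = $6,133.44 − $212.18 = $5,921.26
Federal withholding: $5,921.26 × 0.2365 = $1,400.38
City income tax: $5,921.26 × 0.0097 = $57.44
PFL insurance: only $111,362.21 − $108,432.75 = $2,929.46 of this check is subject → $2,929.46 × 0.0118 = $34.57
Total deductions = $212.18 + $1,400.38 + $57.44 + $34.57 = $1,704.57
Net pay = $6,133.44 − $1,704.57 = $4,428.87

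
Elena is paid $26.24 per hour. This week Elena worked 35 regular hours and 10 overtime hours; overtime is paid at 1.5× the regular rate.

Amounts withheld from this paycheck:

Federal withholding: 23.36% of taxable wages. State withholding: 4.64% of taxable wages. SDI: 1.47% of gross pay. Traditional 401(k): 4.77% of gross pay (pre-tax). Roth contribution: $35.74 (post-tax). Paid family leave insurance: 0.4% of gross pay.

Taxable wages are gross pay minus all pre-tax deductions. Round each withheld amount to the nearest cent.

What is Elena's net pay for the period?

$839.31

Regular pay: 35 × $26.24 = $918.40
Overtime pay: 10 × $26.24 × 1.5 = $393.60
Gross pay = $918.40 + $393.60 = $1,312.00
Traditional 401(k): $1,312.00 × 0.0477 = $62.58
Taxable wages = $1,312.00 − $62.58 = $1,249.42
State withholding: $1,249.42 × 0.0464 = $57.97
Federal withholding: $1,249.42 × 0.2336 = $291.86
Paid family leave insurance: $1,312.00 × 0.004 = $5.25
SDI: $1,312.00 × 0.0147 = $19.29
Roth contribution: $35.74
Total deductions = $62.58 + $57.97 + $291.86 + $5.25 + $19.29 + $35.74 = $472.69
Net pay = $1,312.00 − $472.69 = $839.31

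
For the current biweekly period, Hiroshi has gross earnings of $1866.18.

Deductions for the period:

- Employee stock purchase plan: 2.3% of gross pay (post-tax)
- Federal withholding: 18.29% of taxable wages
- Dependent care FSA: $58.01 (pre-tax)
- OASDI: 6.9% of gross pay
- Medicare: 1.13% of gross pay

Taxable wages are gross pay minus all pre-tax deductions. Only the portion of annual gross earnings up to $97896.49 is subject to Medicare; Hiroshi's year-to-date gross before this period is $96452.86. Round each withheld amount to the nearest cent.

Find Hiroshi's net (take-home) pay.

$1289.46

Dependent care FSA: $58.01
Taxable wages = $1866.18 − $58.01 = $1808.17
Federal withholding: $1808.17 × 0.1829 = $330.71
OASDI: $1866.18 × 0.069 = $128.77
Medicare: only $97896.49 − $96452.86 = $1443.63 of this check is subject → $1443.63 × 0.0113 = $16.31
Employee stock purchase plan: $1866.18 × 0.023 = $42.92
Total deductions = $58.01 + $330.71 + $128.77 + $16.31 + $42.92 = $576.72
Net pay = $1866.18 − $576.72 = $1289.46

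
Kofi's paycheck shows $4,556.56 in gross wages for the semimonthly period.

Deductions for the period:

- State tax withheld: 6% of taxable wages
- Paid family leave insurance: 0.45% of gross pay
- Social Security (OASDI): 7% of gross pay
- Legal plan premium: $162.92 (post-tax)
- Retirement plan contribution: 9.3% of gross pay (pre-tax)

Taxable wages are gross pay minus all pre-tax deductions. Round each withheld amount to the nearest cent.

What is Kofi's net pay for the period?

Retirement plan contribution: $4,556.56 × 0.093 = $423.76
Taxable wages = $4,556.56 − $423.76 = $4,132.80
State tax withheld: $4,132.80 × 0.06 = $247.97
Paid family leave insurance: $4,556.56 × 0.0045 = $20.50
Social Security (OASDI): $4,556.56 × 0.07 = $318.96
Legal plan premium: $162.92
Total deductions = $423.76 + $247.97 + $20.50 + $318.96 + $162.92 = $1,174.11
Net pay = $4,556.56 − $1,174.11 = $3,382.45

$3,382.45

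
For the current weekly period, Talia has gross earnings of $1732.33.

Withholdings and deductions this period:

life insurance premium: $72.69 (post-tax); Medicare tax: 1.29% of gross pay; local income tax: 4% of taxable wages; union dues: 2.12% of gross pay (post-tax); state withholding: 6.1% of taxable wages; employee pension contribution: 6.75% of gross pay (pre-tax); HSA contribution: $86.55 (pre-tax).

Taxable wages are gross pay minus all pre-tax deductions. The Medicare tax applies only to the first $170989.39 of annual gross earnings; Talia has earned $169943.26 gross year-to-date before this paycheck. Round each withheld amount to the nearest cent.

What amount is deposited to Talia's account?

$1251.52

HSA contribution: $86.55
Employee pension contribution: $1732.33 × 0.0675 = $116.93
Pre-tax total = $86.55 + $116.93 = $203.48
Taxable wages = $1732.33 − $203.48 = $1528.85
Local income tax: $1528.85 × 0.04 = $61.15
State withholding: $1528.85 × 0.061 = $93.26
Medicare tax: only $170989.39 − $169943.26 = $1046.13 of this check is subject → $1046.13 × 0.0129 = $13.50
Life insurance premium: $72.69
Union dues: $1732.33 × 0.0212 = $36.73
Total deductions = $86.55 + $116.93 + $61.15 + $93.26 + $13.50 + $72.69 + $36.73 = $480.81
Net pay = $1732.33 − $480.81 = $1251.52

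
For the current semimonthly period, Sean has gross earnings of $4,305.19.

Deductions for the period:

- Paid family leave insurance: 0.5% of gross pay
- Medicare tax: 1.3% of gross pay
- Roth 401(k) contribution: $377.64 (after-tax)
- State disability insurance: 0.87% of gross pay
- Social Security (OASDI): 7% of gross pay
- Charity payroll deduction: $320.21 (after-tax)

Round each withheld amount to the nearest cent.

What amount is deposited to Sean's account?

$3,191.02

Paid family leave insurance: $4,305.19 × 0.005 = $21.53
Social Security (OASDI): $4,305.19 × 0.07 = $301.36
Medicare tax: $4,305.19 × 0.013 = $55.97
State disability insurance: $4,305.19 × 0.0087 = $37.46
Roth 401(k) contribution: $377.64
Charity payroll deduction: $320.21
Total deductions = $21.53 + $301.36 + $55.97 + $37.46 + $377.64 + $320.21 = $1,114.17
Net pay = $4,305.19 − $1,114.17 = $3,191.02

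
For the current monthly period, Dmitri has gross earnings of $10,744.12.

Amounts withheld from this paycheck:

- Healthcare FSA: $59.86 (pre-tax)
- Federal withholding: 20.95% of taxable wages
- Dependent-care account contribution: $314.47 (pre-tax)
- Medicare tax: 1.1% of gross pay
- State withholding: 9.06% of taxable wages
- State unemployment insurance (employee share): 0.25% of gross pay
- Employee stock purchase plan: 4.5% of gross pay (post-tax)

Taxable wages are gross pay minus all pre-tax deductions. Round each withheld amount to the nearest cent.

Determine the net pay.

$6,629.28

Healthcare FSA: $59.86
Dependent-care account contribution: $314.47
Pre-tax total = $59.86 + $314.47 = $374.33
Taxable wages = $10,744.12 − $374.33 = $10,369.79
State withholding: $10,369.79 × 0.0906 = $939.50
Federal withholding: $10,369.79 × 0.2095 = $2,172.47
State unemployment insurance (employee share): $10,744.12 × 0.0025 = $26.86
Medicare tax: $10,744.12 × 0.011 = $118.19
Employee stock purchase plan: $10,744.12 × 0.045 = $483.49
Total deductions = $59.86 + $314.47 + $939.50 + $2,172.47 + $26.86 + $118.19 + $483.49 = $4,114.84
Net pay = $10,744.12 − $4,114.84 = $6,629.28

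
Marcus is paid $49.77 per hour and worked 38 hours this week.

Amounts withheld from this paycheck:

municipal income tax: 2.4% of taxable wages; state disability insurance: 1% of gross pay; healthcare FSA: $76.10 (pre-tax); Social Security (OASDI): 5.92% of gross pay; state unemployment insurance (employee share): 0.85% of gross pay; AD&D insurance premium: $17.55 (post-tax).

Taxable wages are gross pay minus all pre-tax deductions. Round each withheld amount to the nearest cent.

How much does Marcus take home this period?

$1607.10

Gross pay: 38 × $49.77 = $1891.26
Healthcare FSA: $76.10
Taxable wages = $1891.26 − $76.10 = $1815.16
Municipal income tax: $1815.16 × 0.024 = $43.56
State disability insurance: $1891.26 × 0.01 = $18.91
State unemployment insurance (employee share): $1891.26 × 0.0085 = $16.08
Social Security (OASDI): $1891.26 × 0.0592 = $111.96
AD&D insurance premium: $17.55
Total deductions = $76.10 + $43.56 + $18.91 + $16.08 + $111.96 + $17.55 = $284.16
Net pay = $1891.26 − $284.16 = $1607.10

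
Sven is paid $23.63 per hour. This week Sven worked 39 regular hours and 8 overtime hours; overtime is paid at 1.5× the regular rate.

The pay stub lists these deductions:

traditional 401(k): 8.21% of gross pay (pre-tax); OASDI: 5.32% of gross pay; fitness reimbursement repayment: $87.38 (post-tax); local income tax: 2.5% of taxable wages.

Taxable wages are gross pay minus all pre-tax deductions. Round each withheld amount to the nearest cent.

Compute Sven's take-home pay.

$927.05

Regular pay: 39 × $23.63 = $921.57
Overtime pay: 8 × $23.63 × 1.5 = $283.56
Gross pay = $921.57 + $283.56 = $1,205.13
Traditional 401(k): $1,205.13 × 0.0821 = $98.94
Taxable wages = $1,205.13 − $98.94 = $1,106.19
Local income tax: $1,106.19 × 0.025 = $27.65
OASDI: $1,205.13 × 0.0532 = $64.11
Fitness reimbursement repayment: $87.38
Total deductions = $98.94 + $27.65 + $64.11 + $87.38 = $278.08
Net pay = $1,205.13 − $278.08 = $927.05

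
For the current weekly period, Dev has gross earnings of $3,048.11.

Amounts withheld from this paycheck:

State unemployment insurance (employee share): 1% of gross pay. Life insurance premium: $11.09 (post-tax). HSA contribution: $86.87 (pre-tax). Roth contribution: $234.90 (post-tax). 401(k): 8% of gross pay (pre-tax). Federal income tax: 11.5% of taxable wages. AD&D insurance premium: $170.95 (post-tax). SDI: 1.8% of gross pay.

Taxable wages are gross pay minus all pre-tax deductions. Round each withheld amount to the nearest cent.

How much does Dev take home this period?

$1,902.60

HSA contribution: $86.87
401(k): $3,048.11 × 0.08 = $243.85
Pre-tax total = $86.87 + $243.85 = $330.72
Taxable wages = $3,048.11 − $330.72 = $2,717.39
Federal income tax: $2,717.39 × 0.115 = $312.50
State unemployment insurance (employee share): $3,048.11 × 0.01 = $30.48
SDI: $3,048.11 × 0.018 = $54.87
Roth contribution: $234.90
Life insurance premium: $11.09
AD&D insurance premium: $170.95
Total deductions = $86.87 + $243.85 + $312.50 + $30.48 + $54.87 + $234.90 + $11.09 + $170.95 = $1,145.51
Net pay = $3,048.11 − $1,145.51 = $1,902.60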